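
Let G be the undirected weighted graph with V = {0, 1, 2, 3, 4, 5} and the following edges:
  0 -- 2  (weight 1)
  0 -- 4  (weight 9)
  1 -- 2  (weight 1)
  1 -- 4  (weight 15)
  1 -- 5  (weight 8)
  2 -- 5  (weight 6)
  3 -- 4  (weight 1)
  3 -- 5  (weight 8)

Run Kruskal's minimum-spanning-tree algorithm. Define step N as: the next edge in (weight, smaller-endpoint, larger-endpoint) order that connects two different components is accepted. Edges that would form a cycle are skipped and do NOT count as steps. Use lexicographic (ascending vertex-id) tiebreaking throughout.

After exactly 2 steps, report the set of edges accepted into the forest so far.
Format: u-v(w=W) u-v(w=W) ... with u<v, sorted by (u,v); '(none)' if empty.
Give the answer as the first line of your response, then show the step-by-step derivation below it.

0-2(w=1) 1-2(w=1)

step 1: add edge 0-2 (w=1); MST = {0-2(w=1)}
step 2: add edge 1-2 (w=1); MST = {0-2(w=1) 1-2(w=1)}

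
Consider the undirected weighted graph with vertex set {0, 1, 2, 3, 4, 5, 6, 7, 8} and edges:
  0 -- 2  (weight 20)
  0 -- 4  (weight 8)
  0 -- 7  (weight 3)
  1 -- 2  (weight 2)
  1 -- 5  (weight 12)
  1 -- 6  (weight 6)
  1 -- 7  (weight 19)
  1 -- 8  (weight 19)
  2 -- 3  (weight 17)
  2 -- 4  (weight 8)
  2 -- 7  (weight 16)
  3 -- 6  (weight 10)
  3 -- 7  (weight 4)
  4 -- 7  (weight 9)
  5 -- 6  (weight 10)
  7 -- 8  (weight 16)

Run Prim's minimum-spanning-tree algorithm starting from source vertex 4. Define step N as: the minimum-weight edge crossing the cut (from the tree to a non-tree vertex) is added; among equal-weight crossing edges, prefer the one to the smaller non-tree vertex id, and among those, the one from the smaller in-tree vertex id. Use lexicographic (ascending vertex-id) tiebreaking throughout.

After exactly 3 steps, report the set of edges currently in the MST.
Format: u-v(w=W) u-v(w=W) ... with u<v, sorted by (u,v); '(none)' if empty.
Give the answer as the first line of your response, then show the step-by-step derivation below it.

0-4(w=8) 0-7(w=3) 3-7(w=4)

step 1: add edge 0-4 (w=8); MST = {0-4(w=8)}
step 2: add edge 0-7 (w=3); MST = {0-4(w=8) 0-7(w=3)}
step 3: add edge 3-7 (w=4); MST = {0-4(w=8) 0-7(w=3) 3-7(w=4)}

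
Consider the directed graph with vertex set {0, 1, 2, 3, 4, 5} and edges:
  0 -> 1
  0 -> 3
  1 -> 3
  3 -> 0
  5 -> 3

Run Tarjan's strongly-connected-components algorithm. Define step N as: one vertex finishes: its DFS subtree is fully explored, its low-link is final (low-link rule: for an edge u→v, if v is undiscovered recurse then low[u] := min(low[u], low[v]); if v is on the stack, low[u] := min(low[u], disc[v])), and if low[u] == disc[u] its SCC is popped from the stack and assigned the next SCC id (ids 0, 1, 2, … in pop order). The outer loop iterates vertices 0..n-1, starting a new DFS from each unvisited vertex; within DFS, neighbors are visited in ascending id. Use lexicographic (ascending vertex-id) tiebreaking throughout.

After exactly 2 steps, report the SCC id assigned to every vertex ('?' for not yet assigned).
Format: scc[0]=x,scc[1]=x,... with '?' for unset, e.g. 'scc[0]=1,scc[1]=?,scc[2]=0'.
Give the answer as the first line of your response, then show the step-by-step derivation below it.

scc[0]=?,scc[1]=?,scc[2]=?,scc[3]=?,scc[4]=?,scc[5]=?

step 1: low=(low[0]=0,low[1]=1,low[2]=?,low[3]=0,low[4]=?,low[5]=?); scc=(scc[0]=?,scc[1]=?,scc[2]=?,scc[3]=?,scc[4]=?,scc[5]=?)
step 2: low=(low[0]=0,low[1]=0,low[2]=?,low[3]=0,low[4]=?,low[5]=?); scc=(scc[0]=?,scc[1]=?,scc[2]=?,scc[3]=?,scc[4]=?,scc[5]=?)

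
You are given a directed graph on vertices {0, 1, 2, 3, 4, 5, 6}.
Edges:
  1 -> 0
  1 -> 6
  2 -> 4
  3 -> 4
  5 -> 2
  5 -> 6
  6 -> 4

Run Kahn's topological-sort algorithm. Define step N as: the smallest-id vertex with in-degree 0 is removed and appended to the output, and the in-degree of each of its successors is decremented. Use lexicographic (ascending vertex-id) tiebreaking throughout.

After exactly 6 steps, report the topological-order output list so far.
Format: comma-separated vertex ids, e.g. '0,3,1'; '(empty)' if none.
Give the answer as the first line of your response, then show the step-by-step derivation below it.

1,0,3,5,2,6

step 1: output 1; order=[1]; indeg=(0,0,1,0,3,0,1)
step 2: output 0; order=[1,0]; indeg=(0,0,1,0,3,0,1)
step 3: output 3; order=[1,0,3]; indeg=(0,0,1,0,2,0,1)
step 4: output 5; order=[1,0,3,5]; indeg=(0,0,0,0,2,0,0)
step 5: output 2; order=[1,0,3,5,2]; indeg=(0,0,0,0,1,0,0)
step 6: output 6; order=[1,0,3,5,2,6]; indeg=(0,0,0,0,0,0,0)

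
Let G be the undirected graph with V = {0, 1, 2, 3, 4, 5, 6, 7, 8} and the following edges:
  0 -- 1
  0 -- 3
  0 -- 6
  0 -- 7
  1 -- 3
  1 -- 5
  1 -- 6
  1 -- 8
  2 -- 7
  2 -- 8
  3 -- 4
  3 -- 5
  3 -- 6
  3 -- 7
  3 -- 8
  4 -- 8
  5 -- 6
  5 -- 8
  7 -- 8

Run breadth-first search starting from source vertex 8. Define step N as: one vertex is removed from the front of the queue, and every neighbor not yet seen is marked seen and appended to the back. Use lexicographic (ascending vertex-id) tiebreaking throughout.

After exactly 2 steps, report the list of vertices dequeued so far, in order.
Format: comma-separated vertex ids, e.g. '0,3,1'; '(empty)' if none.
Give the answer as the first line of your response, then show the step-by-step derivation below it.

8,1

step 1: dequeue 8; queue=[1,2,3,4,5,7]; order=8
step 2: dequeue 1; queue=[2,3,4,5,7,0,6]; order=8,1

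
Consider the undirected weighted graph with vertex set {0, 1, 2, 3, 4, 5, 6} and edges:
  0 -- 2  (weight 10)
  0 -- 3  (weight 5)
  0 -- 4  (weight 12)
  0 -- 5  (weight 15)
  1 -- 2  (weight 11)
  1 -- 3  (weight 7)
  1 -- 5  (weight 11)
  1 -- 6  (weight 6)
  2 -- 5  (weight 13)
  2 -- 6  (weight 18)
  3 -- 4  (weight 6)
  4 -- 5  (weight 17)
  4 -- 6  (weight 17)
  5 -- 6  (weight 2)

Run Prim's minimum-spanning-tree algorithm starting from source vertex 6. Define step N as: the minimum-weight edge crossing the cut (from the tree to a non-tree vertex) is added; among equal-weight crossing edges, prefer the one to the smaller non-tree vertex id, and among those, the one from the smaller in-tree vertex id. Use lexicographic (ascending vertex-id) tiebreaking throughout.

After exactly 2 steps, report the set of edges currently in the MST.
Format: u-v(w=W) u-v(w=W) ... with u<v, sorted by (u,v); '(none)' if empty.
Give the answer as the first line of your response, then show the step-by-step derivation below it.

1-6(w=6) 5-6(w=2)

step 1: add edge 5-6 (w=2); MST = {5-6(w=2)}
step 2: add edge 1-6 (w=6); MST = {1-6(w=6) 5-6(w=2)}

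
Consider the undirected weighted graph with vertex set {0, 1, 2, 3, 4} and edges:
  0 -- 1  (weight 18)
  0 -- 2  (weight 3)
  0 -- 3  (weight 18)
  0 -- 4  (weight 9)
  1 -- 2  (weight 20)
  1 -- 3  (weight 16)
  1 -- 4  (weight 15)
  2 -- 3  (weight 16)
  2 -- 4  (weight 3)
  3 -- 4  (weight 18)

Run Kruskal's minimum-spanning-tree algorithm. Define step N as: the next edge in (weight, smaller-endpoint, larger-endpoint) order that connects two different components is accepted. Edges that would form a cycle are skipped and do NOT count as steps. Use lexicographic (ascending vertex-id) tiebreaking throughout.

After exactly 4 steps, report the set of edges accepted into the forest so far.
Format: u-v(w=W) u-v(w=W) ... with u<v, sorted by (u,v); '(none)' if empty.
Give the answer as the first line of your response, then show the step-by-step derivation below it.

0-2(w=3) 1-3(w=16) 1-4(w=15) 2-4(w=3)

step 1: add edge 0-2 (w=3); MST = {0-2(w=3)}
step 2: add edge 2-4 (w=3); MST = {0-2(w=3) 2-4(w=3)}
step 3: add edge 1-4 (w=15); MST = {0-2(w=3) 1-4(w=15) 2-4(w=3)}
step 4: add edge 1-3 (w=16); MST = {0-2(w=3) 1-3(w=16) 1-4(w=15) 2-4(w=3)}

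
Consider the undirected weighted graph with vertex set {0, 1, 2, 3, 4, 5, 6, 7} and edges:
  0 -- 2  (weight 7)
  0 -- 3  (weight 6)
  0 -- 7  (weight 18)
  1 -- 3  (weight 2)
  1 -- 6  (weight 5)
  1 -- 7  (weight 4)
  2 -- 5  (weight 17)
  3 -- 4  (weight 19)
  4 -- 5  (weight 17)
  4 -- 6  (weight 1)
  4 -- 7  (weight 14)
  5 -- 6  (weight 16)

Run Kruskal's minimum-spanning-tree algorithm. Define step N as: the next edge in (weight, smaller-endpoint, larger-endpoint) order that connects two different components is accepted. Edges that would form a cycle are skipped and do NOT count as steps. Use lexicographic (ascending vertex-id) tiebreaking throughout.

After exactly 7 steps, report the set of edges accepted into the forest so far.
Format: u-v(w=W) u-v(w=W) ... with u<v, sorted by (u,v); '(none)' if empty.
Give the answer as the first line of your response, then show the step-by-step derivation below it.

0-2(w=7) 0-3(w=6) 1-3(w=2) 1-6(w=5) 1-7(w=4) 4-6(w=1) 5-6(w=16)

step 1: add edge 4-6 (w=1); MST = {4-6(w=1)}
step 2: add edge 1-3 (w=2); MST = {1-3(w=2) 4-6(w=1)}
step 3: add edge 1-7 (w=4); MST = {1-3(w=2) 1-7(w=4) 4-6(w=1)}
step 4: add edge 1-6 (w=5); MST = {1-3(w=2) 1-6(w=5) 1-7(w=4) 4-6(w=1)}
step 5: add edge 0-3 (w=6); MST = {0-3(w=6) 1-3(w=2) 1-6(w=5) 1-7(w=4) 4-6(w=1)}
step 6: add edge 0-2 (w=7); MST = {0-2(w=7) 0-3(w=6) 1-3(w=2) 1-6(w=5) 1-7(w=4) 4-6(w=1)}
step 7: add edge 5-6 (w=16); MST = {0-2(w=7) 0-3(w=6) 1-3(w=2) 1-6(w=5) 1-7(w=4) 4-6(w=1) 5-6(w=16)}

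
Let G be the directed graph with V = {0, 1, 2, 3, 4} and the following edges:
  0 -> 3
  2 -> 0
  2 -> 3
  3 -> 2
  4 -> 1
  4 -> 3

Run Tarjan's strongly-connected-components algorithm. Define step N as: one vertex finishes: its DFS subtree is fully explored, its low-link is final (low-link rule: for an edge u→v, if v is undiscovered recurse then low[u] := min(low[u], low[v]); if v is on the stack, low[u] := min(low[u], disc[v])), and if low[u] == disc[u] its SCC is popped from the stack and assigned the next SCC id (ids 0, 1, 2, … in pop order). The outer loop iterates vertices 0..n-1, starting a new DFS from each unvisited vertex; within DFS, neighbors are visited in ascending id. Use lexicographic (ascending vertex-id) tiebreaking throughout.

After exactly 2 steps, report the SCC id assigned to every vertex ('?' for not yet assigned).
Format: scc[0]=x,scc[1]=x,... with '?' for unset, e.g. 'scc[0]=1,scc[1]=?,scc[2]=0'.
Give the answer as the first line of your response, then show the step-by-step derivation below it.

scc[0]=?,scc[1]=?,scc[2]=?,scc[3]=?,scc[4]=?

step 1: low=(low[0]=0,low[1]=?,low[2]=0,low[3]=1,low[4]=?); scc=(scc[0]=?,scc[1]=?,scc[2]=?,scc[3]=?,scc[4]=?)
step 2: low=(low[0]=0,low[1]=?,low[2]=0,low[3]=0,low[4]=?); scc=(scc[0]=?,scc[1]=?,scc[2]=?,scc[3]=?,scc[4]=?)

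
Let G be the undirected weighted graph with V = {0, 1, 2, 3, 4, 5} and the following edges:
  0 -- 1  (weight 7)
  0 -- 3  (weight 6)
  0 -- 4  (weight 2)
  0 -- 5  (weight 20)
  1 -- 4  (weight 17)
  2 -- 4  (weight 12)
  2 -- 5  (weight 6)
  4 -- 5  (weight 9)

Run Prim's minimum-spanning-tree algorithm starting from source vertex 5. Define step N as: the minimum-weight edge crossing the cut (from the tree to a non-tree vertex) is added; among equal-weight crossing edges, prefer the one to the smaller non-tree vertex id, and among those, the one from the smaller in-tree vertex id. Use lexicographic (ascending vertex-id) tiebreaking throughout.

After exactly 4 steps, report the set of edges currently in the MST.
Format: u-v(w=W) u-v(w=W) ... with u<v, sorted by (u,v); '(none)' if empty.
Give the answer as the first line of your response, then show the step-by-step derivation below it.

0-3(w=6) 0-4(w=2) 2-5(w=6) 4-5(w=9)

step 1: add edge 2-5 (w=6); MST = {2-5(w=6)}
step 2: add edge 4-5 (w=9); MST = {2-5(w=6) 4-5(w=9)}
step 3: add edge 0-4 (w=2); MST = {0-4(w=2) 2-5(w=6) 4-5(w=9)}
step 4: add edge 0-3 (w=6); MST = {0-3(w=6) 0-4(w=2) 2-5(w=6) 4-5(w=9)}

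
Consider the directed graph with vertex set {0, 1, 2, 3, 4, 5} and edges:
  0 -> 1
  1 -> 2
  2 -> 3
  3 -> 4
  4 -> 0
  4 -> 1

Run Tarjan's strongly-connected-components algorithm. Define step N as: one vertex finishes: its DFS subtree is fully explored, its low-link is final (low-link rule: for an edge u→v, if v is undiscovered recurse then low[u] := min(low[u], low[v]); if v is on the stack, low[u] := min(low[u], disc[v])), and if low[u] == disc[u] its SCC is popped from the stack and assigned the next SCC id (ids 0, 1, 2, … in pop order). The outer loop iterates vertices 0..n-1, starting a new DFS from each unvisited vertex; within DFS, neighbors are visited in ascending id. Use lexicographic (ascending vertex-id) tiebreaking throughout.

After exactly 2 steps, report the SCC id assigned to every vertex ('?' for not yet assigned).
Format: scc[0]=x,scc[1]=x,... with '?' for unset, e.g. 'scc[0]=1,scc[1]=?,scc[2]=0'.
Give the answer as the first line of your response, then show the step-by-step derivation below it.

scc[0]=?,scc[1]=?,scc[2]=?,scc[3]=?,scc[4]=?,scc[5]=?

step 1: low=(low[0]=0,low[1]=1,low[2]=2,low[3]=3,low[4]=0,low[5]=?); scc=(scc[0]=?,scc[1]=?,scc[2]=?,scc[3]=?,scc[4]=?,scc[5]=?)
step 2: low=(low[0]=0,low[1]=1,low[2]=2,low[3]=0,low[4]=0,low[5]=?); scc=(scc[0]=?,scc[1]=?,scc[2]=?,scc[3]=?,scc[4]=?,scc[5]=?)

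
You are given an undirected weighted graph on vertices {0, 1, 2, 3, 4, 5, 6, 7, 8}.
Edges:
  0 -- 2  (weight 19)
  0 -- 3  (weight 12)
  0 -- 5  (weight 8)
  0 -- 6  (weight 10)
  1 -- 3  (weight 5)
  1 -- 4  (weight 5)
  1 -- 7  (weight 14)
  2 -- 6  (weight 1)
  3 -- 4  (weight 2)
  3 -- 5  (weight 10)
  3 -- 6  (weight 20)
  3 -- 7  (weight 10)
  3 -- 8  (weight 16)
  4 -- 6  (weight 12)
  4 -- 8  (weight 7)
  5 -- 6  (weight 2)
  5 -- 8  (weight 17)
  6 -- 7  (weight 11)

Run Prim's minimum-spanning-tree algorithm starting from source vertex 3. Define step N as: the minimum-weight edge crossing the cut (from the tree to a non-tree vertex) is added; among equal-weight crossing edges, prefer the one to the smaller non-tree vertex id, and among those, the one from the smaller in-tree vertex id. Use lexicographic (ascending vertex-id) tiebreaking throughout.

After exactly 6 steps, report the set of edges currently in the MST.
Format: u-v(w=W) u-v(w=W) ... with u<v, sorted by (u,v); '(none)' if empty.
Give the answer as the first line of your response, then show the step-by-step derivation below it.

1-3(w=5) 2-6(w=1) 3-4(w=2) 3-5(w=10) 4-8(w=7) 5-6(w=2)

step 1: add edge 3-4 (w=2); MST = {3-4(w=2)}
step 2: add edge 1-3 (w=5); MST = {1-3(w=5) 3-4(w=2)}
step 3: add edge 4-8 (w=7); MST = {1-3(w=5) 3-4(w=2) 4-8(w=7)}
step 4: add edge 3-5 (w=10); MST = {1-3(w=5) 3-4(w=2) 3-5(w=10) 4-8(w=7)}
step 5: add edge 5-6 (w=2); MST = {1-3(w=5) 3-4(w=2) 3-5(w=10) 4-8(w=7) 5-6(w=2)}
step 6: add edge 2-6 (w=1); MST = {1-3(w=5) 2-6(w=1) 3-4(w=2) 3-5(w=10) 4-8(w=7) 5-6(w=2)}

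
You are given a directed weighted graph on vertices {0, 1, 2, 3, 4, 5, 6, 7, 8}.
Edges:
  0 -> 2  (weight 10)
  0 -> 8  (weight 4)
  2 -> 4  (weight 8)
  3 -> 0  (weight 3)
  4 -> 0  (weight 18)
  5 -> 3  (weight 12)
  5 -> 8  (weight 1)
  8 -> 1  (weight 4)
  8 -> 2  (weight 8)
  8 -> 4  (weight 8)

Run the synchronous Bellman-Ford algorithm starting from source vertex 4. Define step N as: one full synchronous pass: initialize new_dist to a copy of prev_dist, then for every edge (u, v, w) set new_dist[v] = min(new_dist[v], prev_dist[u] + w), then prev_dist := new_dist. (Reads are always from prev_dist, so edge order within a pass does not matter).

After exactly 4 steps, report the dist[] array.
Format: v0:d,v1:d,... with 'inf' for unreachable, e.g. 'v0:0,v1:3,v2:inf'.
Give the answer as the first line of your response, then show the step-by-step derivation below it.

v0:18,v1:26,v2:28,v3:inf,v4:0,v5:inf,v6:inf,v7:inf,v8:22

step 1: dist = v0:18,v1:inf,v2:inf,v3:inf,v4:0,v5:inf,v6:inf,v7:inf,v8:inf
step 2: dist = v0:18,v1:inf,v2:28,v3:inf,v4:0,v5:inf,v6:inf,v7:inf,v8:22
step 3: dist = v0:18,v1:26,v2:28,v3:inf,v4:0,v5:inf,v6:inf,v7:inf,v8:22
step 4: dist = v0:18,v1:26,v2:28,v3:inf,v4:0,v5:inf,v6:inf,v7:inf,v8:22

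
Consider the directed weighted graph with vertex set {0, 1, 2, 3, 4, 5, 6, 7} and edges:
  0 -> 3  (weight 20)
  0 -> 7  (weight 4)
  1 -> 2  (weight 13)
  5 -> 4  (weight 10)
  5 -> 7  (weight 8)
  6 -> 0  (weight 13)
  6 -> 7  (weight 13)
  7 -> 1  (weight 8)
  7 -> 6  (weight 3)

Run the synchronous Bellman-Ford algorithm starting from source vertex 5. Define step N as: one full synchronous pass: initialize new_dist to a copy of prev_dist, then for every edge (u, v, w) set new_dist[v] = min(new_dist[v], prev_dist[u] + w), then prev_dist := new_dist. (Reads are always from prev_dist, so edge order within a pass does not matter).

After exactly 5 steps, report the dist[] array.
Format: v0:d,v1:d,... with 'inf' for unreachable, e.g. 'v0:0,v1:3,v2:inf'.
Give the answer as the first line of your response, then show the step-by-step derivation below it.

v0:24,v1:16,v2:29,v3:44,v4:10,v5:0,v6:11,v7:8

step 1: dist = v0:inf,v1:inf,v2:inf,v3:inf,v4:10,v5:0,v6:inf,v7:8
step 2: dist = v0:inf,v1:16,v2:inf,v3:inf,v4:10,v5:0,v6:11,v7:8
step 3: dist = v0:24,v1:16,v2:29,v3:inf,v4:10,v5:0,v6:11,v7:8
step 4: dist = v0:24,v1:16,v2:29,v3:44,v4:10,v5:0,v6:11,v7:8
step 5: dist = v0:24,v1:16,v2:29,v3:44,v4:10,v5:0,v6:11,v7:8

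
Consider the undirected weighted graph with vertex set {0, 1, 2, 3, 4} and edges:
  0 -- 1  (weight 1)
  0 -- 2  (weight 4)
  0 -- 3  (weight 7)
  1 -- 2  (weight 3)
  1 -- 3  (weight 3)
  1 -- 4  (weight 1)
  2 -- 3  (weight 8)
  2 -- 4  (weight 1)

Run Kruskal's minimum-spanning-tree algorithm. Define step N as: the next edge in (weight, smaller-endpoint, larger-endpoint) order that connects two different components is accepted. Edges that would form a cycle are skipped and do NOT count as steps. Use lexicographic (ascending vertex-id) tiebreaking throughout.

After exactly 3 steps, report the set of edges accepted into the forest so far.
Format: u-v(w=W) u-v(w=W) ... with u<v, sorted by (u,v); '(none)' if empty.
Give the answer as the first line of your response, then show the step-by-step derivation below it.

0-1(w=1) 1-4(w=1) 2-4(w=1)

step 1: add edge 0-1 (w=1); MST = {0-1(w=1)}
step 2: add edge 1-4 (w=1); MST = {0-1(w=1) 1-4(w=1)}
step 3: add edge 2-4 (w=1); MST = {0-1(w=1) 1-4(w=1) 2-4(w=1)}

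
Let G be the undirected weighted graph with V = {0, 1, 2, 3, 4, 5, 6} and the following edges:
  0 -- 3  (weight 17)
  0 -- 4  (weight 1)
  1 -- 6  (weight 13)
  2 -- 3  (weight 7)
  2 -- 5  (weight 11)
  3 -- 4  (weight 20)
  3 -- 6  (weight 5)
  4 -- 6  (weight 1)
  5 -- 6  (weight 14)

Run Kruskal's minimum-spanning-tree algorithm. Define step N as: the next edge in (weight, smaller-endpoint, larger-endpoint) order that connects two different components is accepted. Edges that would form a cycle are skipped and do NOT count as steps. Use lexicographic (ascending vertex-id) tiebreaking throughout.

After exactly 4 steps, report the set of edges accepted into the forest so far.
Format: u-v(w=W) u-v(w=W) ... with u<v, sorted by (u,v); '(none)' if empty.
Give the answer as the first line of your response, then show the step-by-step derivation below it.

0-4(w=1) 2-3(w=7) 3-6(w=5) 4-6(w=1)

step 1: add edge 0-4 (w=1); MST = {0-4(w=1)}
step 2: add edge 4-6 (w=1); MST = {0-4(w=1) 4-6(w=1)}
step 3: add edge 3-6 (w=5); MST = {0-4(w=1) 3-6(w=5) 4-6(w=1)}
step 4: add edge 2-3 (w=7); MST = {0-4(w=1) 2-3(w=7) 3-6(w=5) 4-6(w=1)}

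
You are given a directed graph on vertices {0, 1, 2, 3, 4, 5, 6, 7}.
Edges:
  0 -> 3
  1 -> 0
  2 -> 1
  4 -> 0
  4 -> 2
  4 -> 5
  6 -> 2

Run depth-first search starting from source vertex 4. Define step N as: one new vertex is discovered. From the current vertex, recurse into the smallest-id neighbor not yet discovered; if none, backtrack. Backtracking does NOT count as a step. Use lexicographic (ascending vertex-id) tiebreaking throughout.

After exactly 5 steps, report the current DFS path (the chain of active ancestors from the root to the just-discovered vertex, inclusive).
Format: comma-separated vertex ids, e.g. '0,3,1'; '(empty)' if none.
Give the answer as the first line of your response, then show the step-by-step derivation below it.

4,2,1

step 1: discover 4; path=4; order=4
step 2: discover 0; path=4>0; order=4,0
step 3: discover 3; path=4>0>3; order=4,0,3
step 4: discover 2; path=4>2; order=4,0,3,2
step 5: discover 1; path=4>2>1; order=4,0,3,2,1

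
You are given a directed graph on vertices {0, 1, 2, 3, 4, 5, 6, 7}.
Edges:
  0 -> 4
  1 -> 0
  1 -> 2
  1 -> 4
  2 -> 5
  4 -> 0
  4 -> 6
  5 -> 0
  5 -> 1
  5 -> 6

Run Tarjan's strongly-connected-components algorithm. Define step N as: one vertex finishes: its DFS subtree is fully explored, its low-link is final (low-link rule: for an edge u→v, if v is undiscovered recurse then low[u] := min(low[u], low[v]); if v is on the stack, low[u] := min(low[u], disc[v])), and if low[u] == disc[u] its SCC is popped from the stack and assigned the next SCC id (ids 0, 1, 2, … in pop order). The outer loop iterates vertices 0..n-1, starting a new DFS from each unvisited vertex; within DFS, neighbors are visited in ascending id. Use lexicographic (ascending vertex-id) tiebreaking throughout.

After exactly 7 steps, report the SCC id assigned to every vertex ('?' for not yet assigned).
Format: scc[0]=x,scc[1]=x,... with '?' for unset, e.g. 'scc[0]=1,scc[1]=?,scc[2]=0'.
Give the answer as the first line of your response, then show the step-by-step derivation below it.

scc[0]=1,scc[1]=2,scc[2]=2,scc[3]=3,scc[4]=1,scc[5]=2,scc[6]=0,scc[7]=?

step 1: low=(low[0]=0,low[1]=?,low[2]=?,low[3]=?,low[4]=0,low[5]=?,low[6]=2,low[7]=?); scc=(scc[0]=?,scc[1]=?,scc[2]=?,scc[3]=?,scc[4]=?,scc[5]=?,scc[6]=0,scc[7]=?)
step 2: low=(low[0]=0,low[1]=?,low[2]=?,low[3]=?,low[4]=0,low[5]=?,low[6]=2,low[7]=?); scc=(scc[0]=?,scc[1]=?,scc[2]=?,scc[3]=?,scc[4]=?,scc[5]=?,scc[6]=0,scc[7]=?)
step 3: low=(low[0]=0,low[1]=?,low[2]=?,low[3]=?,low[4]=0,low[5]=?,low[6]=2,low[7]=?); scc=(scc[0]=1,scc[1]=?,scc[2]=?,scc[3]=?,scc[4]=1,scc[5]=?,scc[6]=0,scc[7]=?)
step 4: low=(low[0]=0,low[1]=3,low[2]=4,low[3]=?,low[4]=0,low[5]=3,low[6]=2,low[7]=?); scc=(scc[0]=1,scc[1]=?,scc[2]=?,scc[3]=?,scc[4]=1,scc[5]=?,scc[6]=0,scc[7]=?)
step 5: low=(low[0]=0,low[1]=3,low[2]=3,low[3]=?,low[4]=0,low[5]=3,low[6]=2,low[7]=?); scc=(scc[0]=1,scc[1]=?,scc[2]=?,scc[3]=?,scc[4]=1,scc[5]=?,scc[6]=0,scc[7]=?)
step 6: low=(low[0]=0,low[1]=3,low[2]=3,low[3]=?,low[4]=0,low[5]=3,low[6]=2,low[7]=?); scc=(scc[0]=1,scc[1]=2,scc[2]=2,scc[3]=?,scc[4]=1,scc[5]=2,scc[6]=0,scc[7]=?)
step 7: low=(low[0]=0,low[1]=3,low[2]=3,low[3]=6,low[4]=0,low[5]=3,low[6]=2,low[7]=?); scc=(scc[0]=1,scc[1]=2,scc[2]=2,scc[3]=3,scc[4]=1,scc[5]=2,scc[6]=0,scc[7]=?)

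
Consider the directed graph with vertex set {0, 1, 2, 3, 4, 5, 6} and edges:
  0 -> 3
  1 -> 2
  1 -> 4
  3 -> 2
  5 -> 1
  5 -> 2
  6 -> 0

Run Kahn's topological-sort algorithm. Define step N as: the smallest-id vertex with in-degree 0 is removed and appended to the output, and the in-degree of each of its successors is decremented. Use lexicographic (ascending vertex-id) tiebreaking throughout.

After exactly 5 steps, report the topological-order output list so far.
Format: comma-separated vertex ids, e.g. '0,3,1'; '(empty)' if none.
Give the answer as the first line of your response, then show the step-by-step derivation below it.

5,1,4,6,0

step 1: output 5; order=[5]; indeg=(1,0,2,1,1,0,0)
step 2: output 1; order=[5,1]; indeg=(1,0,1,1,0,0,0)
step 3: output 4; order=[5,1,4]; indeg=(1,0,1,1,0,0,0)
step 4: output 6; order=[5,1,4,6]; indeg=(0,0,1,1,0,0,0)
step 5: output 0; order=[5,1,4,6,0]; indeg=(0,0,1,0,0,0,0)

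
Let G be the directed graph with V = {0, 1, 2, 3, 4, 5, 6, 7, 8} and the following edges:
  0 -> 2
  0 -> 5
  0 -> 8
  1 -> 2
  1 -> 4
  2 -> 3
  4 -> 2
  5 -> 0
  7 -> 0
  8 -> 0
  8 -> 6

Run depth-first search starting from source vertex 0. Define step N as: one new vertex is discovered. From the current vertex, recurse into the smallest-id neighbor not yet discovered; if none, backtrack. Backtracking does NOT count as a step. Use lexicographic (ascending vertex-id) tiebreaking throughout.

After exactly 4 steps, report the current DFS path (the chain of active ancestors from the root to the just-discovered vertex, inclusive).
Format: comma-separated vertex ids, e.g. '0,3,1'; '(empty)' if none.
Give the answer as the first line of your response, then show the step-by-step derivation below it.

0,5

step 1: discover 0; path=0; order=0
step 2: discover 2; path=0>2; order=0,2
step 3: discover 3; path=0>2>3; order=0,2,3
step 4: discover 5; path=0>5; order=0,2,3,5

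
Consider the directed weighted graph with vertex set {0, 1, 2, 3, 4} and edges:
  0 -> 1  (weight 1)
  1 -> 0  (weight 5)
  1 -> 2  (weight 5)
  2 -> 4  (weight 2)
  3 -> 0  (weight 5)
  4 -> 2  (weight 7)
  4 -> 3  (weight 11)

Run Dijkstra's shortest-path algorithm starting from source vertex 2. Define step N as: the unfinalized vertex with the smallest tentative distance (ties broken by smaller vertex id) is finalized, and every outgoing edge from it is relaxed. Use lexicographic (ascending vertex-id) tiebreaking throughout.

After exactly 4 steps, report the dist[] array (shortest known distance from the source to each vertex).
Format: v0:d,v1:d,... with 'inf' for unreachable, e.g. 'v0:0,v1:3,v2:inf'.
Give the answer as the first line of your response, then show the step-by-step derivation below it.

v0:18,v1:19,v2:0,v3:13,v4:2

step 1: dist = v0:inf,v1:inf,v2:0,v3:inf,v4:2
step 2: dist = v0:inf,v1:inf,v2:0,v3:13,v4:2
step 3: dist = v0:18,v1:inf,v2:0,v3:13,v4:2
step 4: dist = v0:18,v1:19,v2:0,v3:13,v4:2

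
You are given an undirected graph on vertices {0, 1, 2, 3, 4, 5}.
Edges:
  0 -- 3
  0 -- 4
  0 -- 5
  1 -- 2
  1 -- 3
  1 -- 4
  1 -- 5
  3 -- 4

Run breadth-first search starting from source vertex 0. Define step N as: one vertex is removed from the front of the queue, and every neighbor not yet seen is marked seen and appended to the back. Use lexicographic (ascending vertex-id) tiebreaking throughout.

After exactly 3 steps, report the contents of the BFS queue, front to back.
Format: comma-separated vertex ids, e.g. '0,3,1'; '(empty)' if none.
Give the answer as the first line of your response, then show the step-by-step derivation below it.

5,1

step 1: dequeue 0; queue=[3,4,5]; order=0
step 2: dequeue 3; queue=[4,5,1]; order=0,3
step 3: dequeue 4; queue=[5,1]; order=0,3,4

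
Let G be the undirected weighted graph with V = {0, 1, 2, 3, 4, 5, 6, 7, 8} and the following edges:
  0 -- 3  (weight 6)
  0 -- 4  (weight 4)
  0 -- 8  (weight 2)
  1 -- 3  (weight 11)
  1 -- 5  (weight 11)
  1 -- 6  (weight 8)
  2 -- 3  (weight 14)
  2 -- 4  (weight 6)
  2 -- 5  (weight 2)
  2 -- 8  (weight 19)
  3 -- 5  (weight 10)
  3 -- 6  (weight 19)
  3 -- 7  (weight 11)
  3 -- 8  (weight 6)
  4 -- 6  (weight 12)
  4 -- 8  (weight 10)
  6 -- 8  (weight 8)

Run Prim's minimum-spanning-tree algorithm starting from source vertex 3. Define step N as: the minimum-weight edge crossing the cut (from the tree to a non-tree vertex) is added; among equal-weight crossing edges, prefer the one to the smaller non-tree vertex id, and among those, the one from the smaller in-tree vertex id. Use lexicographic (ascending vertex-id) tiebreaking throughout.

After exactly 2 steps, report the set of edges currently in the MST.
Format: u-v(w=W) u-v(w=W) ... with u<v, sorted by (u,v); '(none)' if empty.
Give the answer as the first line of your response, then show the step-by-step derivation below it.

0-3(w=6) 0-8(w=2)

step 1: add edge 0-3 (w=6); MST = {0-3(w=6)}
step 2: add edge 0-8 (w=2); MST = {0-3(w=6) 0-8(w=2)}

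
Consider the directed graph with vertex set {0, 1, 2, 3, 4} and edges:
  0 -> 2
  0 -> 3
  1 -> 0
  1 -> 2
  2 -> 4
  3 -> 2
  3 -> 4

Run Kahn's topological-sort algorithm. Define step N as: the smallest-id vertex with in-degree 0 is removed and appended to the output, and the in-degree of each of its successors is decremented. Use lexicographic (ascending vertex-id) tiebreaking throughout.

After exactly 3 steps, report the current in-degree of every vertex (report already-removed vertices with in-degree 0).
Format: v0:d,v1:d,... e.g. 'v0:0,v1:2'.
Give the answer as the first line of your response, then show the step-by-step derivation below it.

v0:0,v1:0,v2:0,v3:0,v4:1

step 1: output 1; order=[1]; indeg=(0,0,2,1,2)
step 2: output 0; order=[1,0]; indeg=(0,0,1,0,2)
step 3: output 3; order=[1,0,3]; indeg=(0,0,0,0,1)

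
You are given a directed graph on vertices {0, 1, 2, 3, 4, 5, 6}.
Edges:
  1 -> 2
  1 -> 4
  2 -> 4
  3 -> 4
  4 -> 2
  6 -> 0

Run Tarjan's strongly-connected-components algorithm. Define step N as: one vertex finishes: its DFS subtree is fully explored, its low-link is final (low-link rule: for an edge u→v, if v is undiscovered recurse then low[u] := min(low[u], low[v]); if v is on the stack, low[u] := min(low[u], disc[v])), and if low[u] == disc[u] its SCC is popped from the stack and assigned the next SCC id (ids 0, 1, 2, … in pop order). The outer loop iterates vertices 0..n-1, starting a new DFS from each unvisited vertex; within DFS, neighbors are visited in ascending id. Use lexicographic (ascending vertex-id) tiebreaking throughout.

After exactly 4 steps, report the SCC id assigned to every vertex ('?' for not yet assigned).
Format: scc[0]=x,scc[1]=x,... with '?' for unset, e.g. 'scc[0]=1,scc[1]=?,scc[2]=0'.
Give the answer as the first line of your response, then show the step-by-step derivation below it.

scc[0]=0,scc[1]=2,scc[2]=1,scc[3]=?,scc[4]=1,scc[5]=?,scc[6]=?

step 1: low=(low[0]=0,low[1]=?,low[2]=?,low[3]=?,low[4]=?,low[5]=?,low[6]=?); scc=(scc[0]=0,scc[1]=?,scc[2]=?,scc[3]=?,scc[4]=?,scc[5]=?,scc[6]=?)
step 2: low=(low[0]=0,low[1]=1,low[2]=2,low[3]=?,low[4]=2,low[5]=?,low[6]=?); scc=(scc[0]=0,scc[1]=?,scc[2]=?,scc[3]=?,scc[4]=?,scc[5]=?,scc[6]=?)
step 3: low=(low[0]=0,low[1]=1,low[2]=2,low[3]=?,low[4]=2,low[5]=?,low[6]=?); scc=(scc[0]=0,scc[1]=?,scc[2]=1,scc[3]=?,scc[4]=1,scc[5]=?,scc[6]=?)
step 4: low=(low[0]=0,low[1]=1,low[2]=2,low[3]=?,low[4]=2,low[5]=?,low[6]=?); scc=(scc[0]=0,scc[1]=2,scc[2]=1,scc[3]=?,scc[4]=1,scc[5]=?,scc[6]=?)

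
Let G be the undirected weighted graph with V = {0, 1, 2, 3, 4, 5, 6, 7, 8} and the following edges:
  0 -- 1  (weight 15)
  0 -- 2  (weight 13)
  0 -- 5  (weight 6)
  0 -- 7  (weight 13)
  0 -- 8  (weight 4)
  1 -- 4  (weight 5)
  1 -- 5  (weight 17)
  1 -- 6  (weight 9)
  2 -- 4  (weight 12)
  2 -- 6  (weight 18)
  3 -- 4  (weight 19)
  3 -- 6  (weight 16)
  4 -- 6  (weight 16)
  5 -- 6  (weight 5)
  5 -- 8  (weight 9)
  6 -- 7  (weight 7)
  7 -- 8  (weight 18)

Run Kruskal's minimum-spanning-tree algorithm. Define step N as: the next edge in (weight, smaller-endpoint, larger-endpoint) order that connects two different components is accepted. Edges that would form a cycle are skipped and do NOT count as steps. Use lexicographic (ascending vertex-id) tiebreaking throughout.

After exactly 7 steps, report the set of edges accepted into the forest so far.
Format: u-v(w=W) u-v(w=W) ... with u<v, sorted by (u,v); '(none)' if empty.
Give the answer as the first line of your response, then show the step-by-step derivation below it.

0-5(w=6) 0-8(w=4) 1-4(w=5) 1-6(w=9) 2-4(w=12) 5-6(w=5) 6-7(w=7)

step 1: add edge 0-8 (w=4); MST = {0-8(w=4)}
step 2: add edge 1-4 (w=5); MST = {0-8(w=4) 1-4(w=5)}
step 3: add edge 5-6 (w=5); MST = {0-8(w=4) 1-4(w=5) 5-6(w=5)}
step 4: add edge 0-5 (w=6); MST = {0-5(w=6) 0-8(w=4) 1-4(w=5) 5-6(w=5)}
step 5: add edge 6-7 (w=7); MST = {0-5(w=6) 0-8(w=4) 1-4(w=5) 5-6(w=5) 6-7(w=7)}
step 6: add edge 1-6 (w=9); MST = {0-5(w=6) 0-8(w=4) 1-4(w=5) 1-6(w=9) 5-6(w=5) 6-7(w=7)}
step 7: add edge 2-4 (w=12); MST = {0-5(w=6) 0-8(w=4) 1-4(w=5) 1-6(w=9) 2-4(w=12) 5-6(w=5) 6-7(w=7)}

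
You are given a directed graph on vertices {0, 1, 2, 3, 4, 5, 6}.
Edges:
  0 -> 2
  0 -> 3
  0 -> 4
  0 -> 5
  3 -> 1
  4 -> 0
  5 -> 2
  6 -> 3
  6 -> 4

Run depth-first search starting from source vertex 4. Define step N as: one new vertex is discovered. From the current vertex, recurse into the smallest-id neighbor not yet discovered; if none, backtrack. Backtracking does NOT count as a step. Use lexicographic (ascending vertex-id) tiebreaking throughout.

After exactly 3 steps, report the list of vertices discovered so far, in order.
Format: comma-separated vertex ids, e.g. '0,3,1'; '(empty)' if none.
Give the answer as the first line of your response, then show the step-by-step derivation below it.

4,0,2

step 1: discover 4; path=4; order=4
step 2: discover 0; path=4>0; order=4,0
step 3: discover 2; path=4>0>2; order=4,0,2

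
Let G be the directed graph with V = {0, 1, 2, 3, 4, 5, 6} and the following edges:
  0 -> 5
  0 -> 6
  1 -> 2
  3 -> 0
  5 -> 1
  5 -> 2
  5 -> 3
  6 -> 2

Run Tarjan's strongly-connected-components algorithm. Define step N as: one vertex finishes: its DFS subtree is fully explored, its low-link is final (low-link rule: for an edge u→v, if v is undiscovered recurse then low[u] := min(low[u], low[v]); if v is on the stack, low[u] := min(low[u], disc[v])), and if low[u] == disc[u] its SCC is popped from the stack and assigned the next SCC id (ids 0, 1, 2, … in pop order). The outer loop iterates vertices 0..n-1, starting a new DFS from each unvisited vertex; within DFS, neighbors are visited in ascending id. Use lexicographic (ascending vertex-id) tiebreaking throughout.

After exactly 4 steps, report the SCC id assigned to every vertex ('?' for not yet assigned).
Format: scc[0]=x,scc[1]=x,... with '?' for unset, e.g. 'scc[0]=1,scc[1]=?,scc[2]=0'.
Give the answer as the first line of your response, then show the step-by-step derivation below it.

scc[0]=?,scc[1]=1,scc[2]=0,scc[3]=?,scc[4]=?,scc[5]=?,scc[6]=?

step 1: low=(low[0]=0,low[1]=2,low[2]=3,low[3]=?,low[4]=?,low[5]=1,low[6]=?); scc=(scc[0]=?,scc[1]=?,scc[2]=0,scc[3]=?,scc[4]=?,scc[5]=?,scc[6]=?)
step 2: low=(low[0]=0,low[1]=2,low[2]=3,low[3]=?,low[4]=?,low[5]=1,low[6]=?); scc=(scc[0]=?,scc[1]=1,scc[2]=0,scc[3]=?,scc[4]=?,scc[5]=?,scc[6]=?)
step 3: low=(low[0]=0,low[1]=2,low[2]=3,low[3]=0,low[4]=?,low[5]=1,low[6]=?); scc=(scc[0]=?,scc[1]=1,scc[2]=0,scc[3]=?,scc[4]=?,scc[5]=?,scc[6]=?)
step 4: low=(low[0]=0,low[1]=2,low[2]=3,low[3]=0,low[4]=?,low[5]=0,low[6]=?); scc=(scc[0]=?,scc[1]=1,scc[2]=0,scc[3]=?,scc[4]=?,scc[5]=?,scc[6]=?)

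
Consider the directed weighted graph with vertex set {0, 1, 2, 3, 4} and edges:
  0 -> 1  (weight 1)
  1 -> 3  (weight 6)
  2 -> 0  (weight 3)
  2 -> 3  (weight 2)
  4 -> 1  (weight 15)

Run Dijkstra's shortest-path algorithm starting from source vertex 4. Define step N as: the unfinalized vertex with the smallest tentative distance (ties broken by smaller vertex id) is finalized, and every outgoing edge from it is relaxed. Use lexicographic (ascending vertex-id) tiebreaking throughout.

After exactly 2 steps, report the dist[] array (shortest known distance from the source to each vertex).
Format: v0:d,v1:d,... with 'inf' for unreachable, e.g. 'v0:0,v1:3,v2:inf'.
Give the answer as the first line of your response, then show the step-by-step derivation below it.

v0:inf,v1:15,v2:inf,v3:21,v4:0

step 1: dist = v0:inf,v1:15,v2:inf,v3:inf,v4:0
step 2: dist = v0:inf,v1:15,v2:inf,v3:21,v4:0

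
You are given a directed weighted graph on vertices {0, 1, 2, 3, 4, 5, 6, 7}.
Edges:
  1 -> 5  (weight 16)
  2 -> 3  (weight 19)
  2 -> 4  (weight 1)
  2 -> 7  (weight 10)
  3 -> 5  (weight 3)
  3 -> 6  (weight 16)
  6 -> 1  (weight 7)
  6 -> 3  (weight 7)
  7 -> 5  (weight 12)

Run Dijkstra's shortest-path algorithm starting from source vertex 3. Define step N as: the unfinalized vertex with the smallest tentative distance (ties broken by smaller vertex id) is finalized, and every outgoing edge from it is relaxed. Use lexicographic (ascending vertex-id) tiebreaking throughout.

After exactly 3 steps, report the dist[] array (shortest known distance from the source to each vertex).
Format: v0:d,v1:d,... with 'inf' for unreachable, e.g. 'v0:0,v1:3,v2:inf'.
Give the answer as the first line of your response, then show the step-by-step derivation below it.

v0:inf,v1:23,v2:inf,v3:0,v4:inf,v5:3,v6:16,v7:inf

step 1: dist = v0:inf,v1:inf,v2:inf,v3:0,v4:inf,v5:3,v6:16,v7:inf
step 2: dist = v0:inf,v1:inf,v2:inf,v3:0,v4:inf,v5:3,v6:16,v7:inf
step 3: dist = v0:inf,v1:23,v2:inf,v3:0,v4:inf,v5:3,v6:16,v7:inf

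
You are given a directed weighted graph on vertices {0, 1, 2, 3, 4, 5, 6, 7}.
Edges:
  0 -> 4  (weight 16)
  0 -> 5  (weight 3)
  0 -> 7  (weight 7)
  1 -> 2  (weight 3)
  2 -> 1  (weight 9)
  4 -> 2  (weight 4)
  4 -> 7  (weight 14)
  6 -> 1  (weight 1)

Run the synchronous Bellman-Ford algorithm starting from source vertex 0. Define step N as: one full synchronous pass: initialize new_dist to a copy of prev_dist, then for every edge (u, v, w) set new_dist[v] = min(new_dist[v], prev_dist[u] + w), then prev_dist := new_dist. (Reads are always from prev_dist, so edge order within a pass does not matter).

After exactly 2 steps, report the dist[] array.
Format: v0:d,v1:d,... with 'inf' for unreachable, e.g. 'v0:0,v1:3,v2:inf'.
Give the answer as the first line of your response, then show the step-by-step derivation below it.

v0:0,v1:inf,v2:20,v3:inf,v4:16,v5:3,v6:inf,v7:7

step 1: dist = v0:0,v1:inf,v2:inf,v3:inf,v4:16,v5:3,v6:inf,v7:7
step 2: dist = v0:0,v1:inf,v2:20,v3:inf,v4:16,v5:3,v6:inf,v7:7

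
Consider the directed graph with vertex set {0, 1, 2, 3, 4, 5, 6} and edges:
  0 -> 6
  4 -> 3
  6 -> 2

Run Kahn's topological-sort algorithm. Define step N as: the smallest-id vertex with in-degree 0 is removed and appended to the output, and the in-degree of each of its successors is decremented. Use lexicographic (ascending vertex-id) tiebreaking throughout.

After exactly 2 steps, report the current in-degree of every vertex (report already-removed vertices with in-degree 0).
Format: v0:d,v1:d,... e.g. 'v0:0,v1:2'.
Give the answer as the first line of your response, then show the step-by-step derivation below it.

v0:0,v1:0,v2:1,v3:1,v4:0,v5:0,v6:0

step 1: output 0; order=[0]; indeg=(0,0,1,1,0,0,0)
step 2: output 1; order=[0,1]; indeg=(0,0,1,1,0,0,0)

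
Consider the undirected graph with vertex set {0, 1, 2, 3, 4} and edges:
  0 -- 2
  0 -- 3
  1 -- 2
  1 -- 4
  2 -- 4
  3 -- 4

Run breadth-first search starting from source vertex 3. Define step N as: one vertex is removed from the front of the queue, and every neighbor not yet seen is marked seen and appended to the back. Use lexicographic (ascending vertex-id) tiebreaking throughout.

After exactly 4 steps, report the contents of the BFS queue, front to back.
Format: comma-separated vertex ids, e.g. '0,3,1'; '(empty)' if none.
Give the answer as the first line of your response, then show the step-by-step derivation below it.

1

step 1: dequeue 3; queue=[0,4]; order=3
step 2: dequeue 0; queue=[4,2]; order=3,0
step 3: dequeue 4; queue=[2,1]; order=3,0,4
step 4: dequeue 2; queue=[1]; order=3,0,4,2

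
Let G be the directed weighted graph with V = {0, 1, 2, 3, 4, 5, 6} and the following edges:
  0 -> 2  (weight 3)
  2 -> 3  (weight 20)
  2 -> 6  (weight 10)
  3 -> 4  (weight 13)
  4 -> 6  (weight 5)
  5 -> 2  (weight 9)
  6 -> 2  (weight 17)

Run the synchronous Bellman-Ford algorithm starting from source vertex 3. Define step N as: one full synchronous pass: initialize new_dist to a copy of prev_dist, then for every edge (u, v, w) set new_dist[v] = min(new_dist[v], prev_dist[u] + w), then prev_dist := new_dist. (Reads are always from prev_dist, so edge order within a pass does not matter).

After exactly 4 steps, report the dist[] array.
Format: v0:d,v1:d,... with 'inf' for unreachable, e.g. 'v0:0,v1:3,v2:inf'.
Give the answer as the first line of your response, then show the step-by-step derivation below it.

v0:inf,v1:inf,v2:35,v3:0,v4:13,v5:inf,v6:18

step 1: dist = v0:inf,v1:inf,v2:inf,v3:0,v4:13,v5:inf,v6:inf
step 2: dist = v0:inf,v1:inf,v2:inf,v3:0,v4:13,v5:inf,v6:18
step 3: dist = v0:inf,v1:inf,v2:35,v3:0,v4:13,v5:inf,v6:18
step 4: dist = v0:inf,v1:inf,v2:35,v3:0,v4:13,v5:inf,v6:18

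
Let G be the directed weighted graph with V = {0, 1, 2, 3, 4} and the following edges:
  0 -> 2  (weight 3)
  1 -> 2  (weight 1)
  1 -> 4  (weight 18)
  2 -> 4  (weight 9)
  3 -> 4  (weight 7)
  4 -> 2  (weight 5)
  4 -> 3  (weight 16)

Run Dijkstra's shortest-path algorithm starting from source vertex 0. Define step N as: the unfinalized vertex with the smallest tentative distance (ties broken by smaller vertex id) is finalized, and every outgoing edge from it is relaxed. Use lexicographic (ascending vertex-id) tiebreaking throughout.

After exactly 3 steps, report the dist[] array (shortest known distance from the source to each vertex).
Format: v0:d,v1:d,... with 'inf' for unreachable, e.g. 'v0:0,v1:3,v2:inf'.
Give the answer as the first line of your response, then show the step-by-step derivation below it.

v0:0,v1:inf,v2:3,v3:28,v4:12

step 1: dist = v0:0,v1:inf,v2:3,v3:inf,v4:inf
step 2: dist = v0:0,v1:inf,v2:3,v3:inf,v4:12
step 3: dist = v0:0,v1:inf,v2:3,v3:28,v4:12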